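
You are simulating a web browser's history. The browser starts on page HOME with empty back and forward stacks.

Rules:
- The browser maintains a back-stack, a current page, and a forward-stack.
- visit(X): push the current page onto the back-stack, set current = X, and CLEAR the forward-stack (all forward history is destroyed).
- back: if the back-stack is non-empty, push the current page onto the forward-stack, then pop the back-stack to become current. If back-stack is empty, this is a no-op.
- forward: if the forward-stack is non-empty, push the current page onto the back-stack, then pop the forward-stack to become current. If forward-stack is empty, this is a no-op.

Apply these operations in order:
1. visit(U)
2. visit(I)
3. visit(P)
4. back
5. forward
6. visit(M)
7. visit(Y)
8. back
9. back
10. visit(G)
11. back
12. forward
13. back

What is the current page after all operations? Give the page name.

After 1 (visit(U)): cur=U back=1 fwd=0
After 2 (visit(I)): cur=I back=2 fwd=0
After 3 (visit(P)): cur=P back=3 fwd=0
After 4 (back): cur=I back=2 fwd=1
After 5 (forward): cur=P back=3 fwd=0
After 6 (visit(M)): cur=M back=4 fwd=0
After 7 (visit(Y)): cur=Y back=5 fwd=0
After 8 (back): cur=M back=4 fwd=1
After 9 (back): cur=P back=3 fwd=2
After 10 (visit(G)): cur=G back=4 fwd=0
After 11 (back): cur=P back=3 fwd=1
After 12 (forward): cur=G back=4 fwd=0
After 13 (back): cur=P back=3 fwd=1

Answer: P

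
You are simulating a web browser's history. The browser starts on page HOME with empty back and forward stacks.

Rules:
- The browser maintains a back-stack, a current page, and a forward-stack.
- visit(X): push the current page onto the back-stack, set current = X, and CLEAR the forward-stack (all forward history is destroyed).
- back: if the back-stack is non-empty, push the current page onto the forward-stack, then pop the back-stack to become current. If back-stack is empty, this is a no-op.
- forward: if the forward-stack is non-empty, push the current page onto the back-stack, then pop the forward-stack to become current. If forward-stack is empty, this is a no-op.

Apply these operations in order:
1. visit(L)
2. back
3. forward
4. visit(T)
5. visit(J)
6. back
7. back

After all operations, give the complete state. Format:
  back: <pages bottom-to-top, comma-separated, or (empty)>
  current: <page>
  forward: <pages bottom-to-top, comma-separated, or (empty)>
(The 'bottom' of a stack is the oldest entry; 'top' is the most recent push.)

Answer: back: HOME
current: L
forward: J,T

Derivation:
After 1 (visit(L)): cur=L back=1 fwd=0
After 2 (back): cur=HOME back=0 fwd=1
After 3 (forward): cur=L back=1 fwd=0
After 4 (visit(T)): cur=T back=2 fwd=0
After 5 (visit(J)): cur=J back=3 fwd=0
After 6 (back): cur=T back=2 fwd=1
After 7 (back): cur=L back=1 fwd=2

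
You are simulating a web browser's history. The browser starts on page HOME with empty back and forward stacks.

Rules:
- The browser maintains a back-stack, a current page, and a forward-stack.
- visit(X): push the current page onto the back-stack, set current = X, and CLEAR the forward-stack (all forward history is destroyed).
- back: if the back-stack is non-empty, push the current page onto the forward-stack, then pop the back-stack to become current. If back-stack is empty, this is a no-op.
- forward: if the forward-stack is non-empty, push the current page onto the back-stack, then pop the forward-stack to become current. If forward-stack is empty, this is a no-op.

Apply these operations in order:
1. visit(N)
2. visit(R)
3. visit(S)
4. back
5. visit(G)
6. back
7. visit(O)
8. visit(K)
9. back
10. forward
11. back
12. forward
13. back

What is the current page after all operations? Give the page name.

Answer: O

Derivation:
After 1 (visit(N)): cur=N back=1 fwd=0
After 2 (visit(R)): cur=R back=2 fwd=0
After 3 (visit(S)): cur=S back=3 fwd=0
After 4 (back): cur=R back=2 fwd=1
After 5 (visit(G)): cur=G back=3 fwd=0
After 6 (back): cur=R back=2 fwd=1
After 7 (visit(O)): cur=O back=3 fwd=0
After 8 (visit(K)): cur=K back=4 fwd=0
After 9 (back): cur=O back=3 fwd=1
After 10 (forward): cur=K back=4 fwd=0
After 11 (back): cur=O back=3 fwd=1
After 12 (forward): cur=K back=4 fwd=0
After 13 (back): cur=O back=3 fwd=1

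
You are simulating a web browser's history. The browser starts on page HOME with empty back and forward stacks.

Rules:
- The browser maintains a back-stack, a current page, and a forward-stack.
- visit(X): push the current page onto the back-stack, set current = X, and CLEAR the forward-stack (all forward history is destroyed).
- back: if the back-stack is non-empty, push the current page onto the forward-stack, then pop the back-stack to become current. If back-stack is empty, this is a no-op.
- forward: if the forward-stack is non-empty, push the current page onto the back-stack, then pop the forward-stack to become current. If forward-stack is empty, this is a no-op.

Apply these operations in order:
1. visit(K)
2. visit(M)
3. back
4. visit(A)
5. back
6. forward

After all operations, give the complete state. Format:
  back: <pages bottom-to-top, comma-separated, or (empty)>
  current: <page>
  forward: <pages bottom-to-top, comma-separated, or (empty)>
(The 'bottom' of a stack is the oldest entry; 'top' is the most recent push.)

After 1 (visit(K)): cur=K back=1 fwd=0
After 2 (visit(M)): cur=M back=2 fwd=0
After 3 (back): cur=K back=1 fwd=1
After 4 (visit(A)): cur=A back=2 fwd=0
After 5 (back): cur=K back=1 fwd=1
After 6 (forward): cur=A back=2 fwd=0

Answer: back: HOME,K
current: A
forward: (empty)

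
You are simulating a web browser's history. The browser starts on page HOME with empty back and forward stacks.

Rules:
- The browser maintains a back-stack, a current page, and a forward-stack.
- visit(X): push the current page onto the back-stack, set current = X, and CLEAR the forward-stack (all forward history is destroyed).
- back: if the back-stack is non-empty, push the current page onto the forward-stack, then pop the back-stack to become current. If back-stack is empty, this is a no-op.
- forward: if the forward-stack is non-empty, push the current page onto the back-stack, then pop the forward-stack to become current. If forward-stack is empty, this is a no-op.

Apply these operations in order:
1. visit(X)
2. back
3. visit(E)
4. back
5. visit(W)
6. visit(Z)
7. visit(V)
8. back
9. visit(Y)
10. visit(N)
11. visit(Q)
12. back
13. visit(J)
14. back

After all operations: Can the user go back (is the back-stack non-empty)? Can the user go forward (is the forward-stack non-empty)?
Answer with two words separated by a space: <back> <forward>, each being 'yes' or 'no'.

After 1 (visit(X)): cur=X back=1 fwd=0
After 2 (back): cur=HOME back=0 fwd=1
After 3 (visit(E)): cur=E back=1 fwd=0
After 4 (back): cur=HOME back=0 fwd=1
After 5 (visit(W)): cur=W back=1 fwd=0
After 6 (visit(Z)): cur=Z back=2 fwd=0
After 7 (visit(V)): cur=V back=3 fwd=0
After 8 (back): cur=Z back=2 fwd=1
After 9 (visit(Y)): cur=Y back=3 fwd=0
After 10 (visit(N)): cur=N back=4 fwd=0
After 11 (visit(Q)): cur=Q back=5 fwd=0
After 12 (back): cur=N back=4 fwd=1
After 13 (visit(J)): cur=J back=5 fwd=0
After 14 (back): cur=N back=4 fwd=1

Answer: yes yes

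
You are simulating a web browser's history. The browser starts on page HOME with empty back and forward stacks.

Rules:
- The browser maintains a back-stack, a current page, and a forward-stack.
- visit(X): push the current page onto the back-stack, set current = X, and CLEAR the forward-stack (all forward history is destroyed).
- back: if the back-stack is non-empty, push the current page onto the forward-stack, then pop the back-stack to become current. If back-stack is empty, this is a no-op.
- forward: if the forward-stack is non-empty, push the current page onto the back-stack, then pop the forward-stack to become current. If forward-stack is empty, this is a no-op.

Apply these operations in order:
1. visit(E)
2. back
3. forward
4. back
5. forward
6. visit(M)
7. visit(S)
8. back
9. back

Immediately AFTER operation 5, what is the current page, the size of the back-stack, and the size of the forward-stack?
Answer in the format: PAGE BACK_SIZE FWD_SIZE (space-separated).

After 1 (visit(E)): cur=E back=1 fwd=0
After 2 (back): cur=HOME back=0 fwd=1
After 3 (forward): cur=E back=1 fwd=0
After 4 (back): cur=HOME back=0 fwd=1
After 5 (forward): cur=E back=1 fwd=0

E 1 0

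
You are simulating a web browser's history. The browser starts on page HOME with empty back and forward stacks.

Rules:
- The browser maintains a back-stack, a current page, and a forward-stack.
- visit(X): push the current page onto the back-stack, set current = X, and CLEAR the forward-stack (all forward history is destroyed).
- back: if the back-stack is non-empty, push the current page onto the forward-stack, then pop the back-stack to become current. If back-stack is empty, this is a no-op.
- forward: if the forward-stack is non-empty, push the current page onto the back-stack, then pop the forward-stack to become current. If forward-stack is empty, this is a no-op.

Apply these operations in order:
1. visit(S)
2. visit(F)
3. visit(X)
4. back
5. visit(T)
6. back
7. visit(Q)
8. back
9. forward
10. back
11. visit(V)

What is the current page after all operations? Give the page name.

Answer: V

Derivation:
After 1 (visit(S)): cur=S back=1 fwd=0
After 2 (visit(F)): cur=F back=2 fwd=0
After 3 (visit(X)): cur=X back=3 fwd=0
After 4 (back): cur=F back=2 fwd=1
After 5 (visit(T)): cur=T back=3 fwd=0
After 6 (back): cur=F back=2 fwd=1
After 7 (visit(Q)): cur=Q back=3 fwd=0
After 8 (back): cur=F back=2 fwd=1
After 9 (forward): cur=Q back=3 fwd=0
After 10 (back): cur=F back=2 fwd=1
After 11 (visit(V)): cur=V back=3 fwd=0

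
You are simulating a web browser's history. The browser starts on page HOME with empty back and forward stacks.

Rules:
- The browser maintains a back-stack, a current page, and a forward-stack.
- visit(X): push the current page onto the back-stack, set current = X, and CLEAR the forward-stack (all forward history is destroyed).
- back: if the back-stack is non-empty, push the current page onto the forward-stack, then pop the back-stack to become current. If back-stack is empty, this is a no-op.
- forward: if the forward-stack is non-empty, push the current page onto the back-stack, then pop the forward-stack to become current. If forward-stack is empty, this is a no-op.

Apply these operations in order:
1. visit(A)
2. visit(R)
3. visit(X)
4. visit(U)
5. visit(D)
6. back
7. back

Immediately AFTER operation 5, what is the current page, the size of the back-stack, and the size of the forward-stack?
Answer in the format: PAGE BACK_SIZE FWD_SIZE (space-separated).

After 1 (visit(A)): cur=A back=1 fwd=0
After 2 (visit(R)): cur=R back=2 fwd=0
After 3 (visit(X)): cur=X back=3 fwd=0
After 4 (visit(U)): cur=U back=4 fwd=0
After 5 (visit(D)): cur=D back=5 fwd=0

D 5 0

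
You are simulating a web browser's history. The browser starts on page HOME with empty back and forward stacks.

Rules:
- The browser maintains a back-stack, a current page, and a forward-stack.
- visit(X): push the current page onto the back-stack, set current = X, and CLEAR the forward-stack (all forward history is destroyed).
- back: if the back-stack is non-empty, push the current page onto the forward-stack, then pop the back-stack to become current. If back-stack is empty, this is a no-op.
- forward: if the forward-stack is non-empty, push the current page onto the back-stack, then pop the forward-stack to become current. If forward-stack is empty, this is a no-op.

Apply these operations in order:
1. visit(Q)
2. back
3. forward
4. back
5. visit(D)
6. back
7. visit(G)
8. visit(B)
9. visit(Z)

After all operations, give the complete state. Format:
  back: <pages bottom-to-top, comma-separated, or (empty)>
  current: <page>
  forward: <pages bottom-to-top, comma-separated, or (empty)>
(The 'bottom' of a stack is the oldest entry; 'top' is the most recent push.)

Answer: back: HOME,G,B
current: Z
forward: (empty)

Derivation:
After 1 (visit(Q)): cur=Q back=1 fwd=0
After 2 (back): cur=HOME back=0 fwd=1
After 3 (forward): cur=Q back=1 fwd=0
After 4 (back): cur=HOME back=0 fwd=1
After 5 (visit(D)): cur=D back=1 fwd=0
After 6 (back): cur=HOME back=0 fwd=1
After 7 (visit(G)): cur=G back=1 fwd=0
After 8 (visit(B)): cur=B back=2 fwd=0
After 9 (visit(Z)): cur=Z back=3 fwd=0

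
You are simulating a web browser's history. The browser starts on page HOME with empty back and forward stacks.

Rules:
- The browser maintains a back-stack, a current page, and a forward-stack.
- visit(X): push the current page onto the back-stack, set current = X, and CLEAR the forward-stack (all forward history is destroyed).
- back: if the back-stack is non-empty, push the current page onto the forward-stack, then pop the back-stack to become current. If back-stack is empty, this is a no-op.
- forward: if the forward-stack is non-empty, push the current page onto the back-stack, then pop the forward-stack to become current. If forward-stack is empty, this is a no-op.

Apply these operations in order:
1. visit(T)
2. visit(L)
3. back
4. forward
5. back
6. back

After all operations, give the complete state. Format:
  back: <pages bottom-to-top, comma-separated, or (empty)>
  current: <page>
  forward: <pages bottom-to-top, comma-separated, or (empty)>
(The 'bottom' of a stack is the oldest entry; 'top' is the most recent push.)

After 1 (visit(T)): cur=T back=1 fwd=0
After 2 (visit(L)): cur=L back=2 fwd=0
After 3 (back): cur=T back=1 fwd=1
After 4 (forward): cur=L back=2 fwd=0
After 5 (back): cur=T back=1 fwd=1
After 6 (back): cur=HOME back=0 fwd=2

Answer: back: (empty)
current: HOME
forward: L,T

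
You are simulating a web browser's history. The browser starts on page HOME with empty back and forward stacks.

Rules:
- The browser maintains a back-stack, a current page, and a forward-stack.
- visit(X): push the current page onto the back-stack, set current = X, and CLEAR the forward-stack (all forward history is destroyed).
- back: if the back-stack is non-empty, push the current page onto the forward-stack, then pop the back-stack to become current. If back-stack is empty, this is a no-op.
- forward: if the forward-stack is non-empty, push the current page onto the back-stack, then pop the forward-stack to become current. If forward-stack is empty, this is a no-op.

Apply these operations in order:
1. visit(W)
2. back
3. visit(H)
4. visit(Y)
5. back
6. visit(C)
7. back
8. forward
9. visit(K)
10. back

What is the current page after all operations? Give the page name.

After 1 (visit(W)): cur=W back=1 fwd=0
After 2 (back): cur=HOME back=0 fwd=1
After 3 (visit(H)): cur=H back=1 fwd=0
After 4 (visit(Y)): cur=Y back=2 fwd=0
After 5 (back): cur=H back=1 fwd=1
After 6 (visit(C)): cur=C back=2 fwd=0
After 7 (back): cur=H back=1 fwd=1
After 8 (forward): cur=C back=2 fwd=0
After 9 (visit(K)): cur=K back=3 fwd=0
After 10 (back): cur=C back=2 fwd=1

Answer: C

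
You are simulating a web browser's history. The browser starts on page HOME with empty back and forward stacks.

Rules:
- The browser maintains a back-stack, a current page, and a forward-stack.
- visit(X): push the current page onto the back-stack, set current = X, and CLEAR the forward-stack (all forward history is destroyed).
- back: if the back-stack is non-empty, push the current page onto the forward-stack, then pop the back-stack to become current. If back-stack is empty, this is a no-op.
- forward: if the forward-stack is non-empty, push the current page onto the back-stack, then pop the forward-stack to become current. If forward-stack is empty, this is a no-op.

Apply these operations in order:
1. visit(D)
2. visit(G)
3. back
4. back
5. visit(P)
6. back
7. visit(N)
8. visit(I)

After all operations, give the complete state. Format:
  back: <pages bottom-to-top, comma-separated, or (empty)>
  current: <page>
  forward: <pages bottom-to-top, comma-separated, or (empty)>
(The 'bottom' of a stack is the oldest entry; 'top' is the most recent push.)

After 1 (visit(D)): cur=D back=1 fwd=0
After 2 (visit(G)): cur=G back=2 fwd=0
After 3 (back): cur=D back=1 fwd=1
After 4 (back): cur=HOME back=0 fwd=2
After 5 (visit(P)): cur=P back=1 fwd=0
After 6 (back): cur=HOME back=0 fwd=1
After 7 (visit(N)): cur=N back=1 fwd=0
After 8 (visit(I)): cur=I back=2 fwd=0

Answer: back: HOME,N
current: I
forward: (empty)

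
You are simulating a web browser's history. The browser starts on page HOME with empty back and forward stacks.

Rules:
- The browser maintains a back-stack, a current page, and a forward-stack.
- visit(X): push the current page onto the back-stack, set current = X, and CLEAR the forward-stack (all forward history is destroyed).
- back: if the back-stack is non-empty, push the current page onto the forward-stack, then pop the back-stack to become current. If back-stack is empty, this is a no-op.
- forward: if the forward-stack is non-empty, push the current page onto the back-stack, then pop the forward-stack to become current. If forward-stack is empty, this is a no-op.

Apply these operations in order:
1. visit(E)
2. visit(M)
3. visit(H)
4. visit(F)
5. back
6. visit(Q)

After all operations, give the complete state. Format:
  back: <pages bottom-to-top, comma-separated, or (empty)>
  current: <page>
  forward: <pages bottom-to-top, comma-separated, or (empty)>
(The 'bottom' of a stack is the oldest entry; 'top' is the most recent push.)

After 1 (visit(E)): cur=E back=1 fwd=0
After 2 (visit(M)): cur=M back=2 fwd=0
After 3 (visit(H)): cur=H back=3 fwd=0
After 4 (visit(F)): cur=F back=4 fwd=0
After 5 (back): cur=H back=3 fwd=1
After 6 (visit(Q)): cur=Q back=4 fwd=0

Answer: back: HOME,E,M,H
current: Q
forward: (empty)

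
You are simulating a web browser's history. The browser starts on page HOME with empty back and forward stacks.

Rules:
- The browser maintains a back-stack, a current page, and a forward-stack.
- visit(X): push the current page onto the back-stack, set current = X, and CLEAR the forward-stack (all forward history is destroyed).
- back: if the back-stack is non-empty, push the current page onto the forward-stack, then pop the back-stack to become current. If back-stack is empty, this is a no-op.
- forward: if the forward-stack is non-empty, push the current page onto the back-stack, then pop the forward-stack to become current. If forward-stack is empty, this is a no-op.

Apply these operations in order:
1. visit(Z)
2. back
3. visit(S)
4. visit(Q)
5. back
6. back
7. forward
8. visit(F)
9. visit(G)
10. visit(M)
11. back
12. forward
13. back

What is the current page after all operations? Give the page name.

Answer: G

Derivation:
After 1 (visit(Z)): cur=Z back=1 fwd=0
After 2 (back): cur=HOME back=0 fwd=1
After 3 (visit(S)): cur=S back=1 fwd=0
After 4 (visit(Q)): cur=Q back=2 fwd=0
After 5 (back): cur=S back=1 fwd=1
After 6 (back): cur=HOME back=0 fwd=2
After 7 (forward): cur=S back=1 fwd=1
After 8 (visit(F)): cur=F back=2 fwd=0
After 9 (visit(G)): cur=G back=3 fwd=0
After 10 (visit(M)): cur=M back=4 fwd=0
After 11 (back): cur=G back=3 fwd=1
After 12 (forward): cur=M back=4 fwd=0
After 13 (back): cur=G back=3 fwd=1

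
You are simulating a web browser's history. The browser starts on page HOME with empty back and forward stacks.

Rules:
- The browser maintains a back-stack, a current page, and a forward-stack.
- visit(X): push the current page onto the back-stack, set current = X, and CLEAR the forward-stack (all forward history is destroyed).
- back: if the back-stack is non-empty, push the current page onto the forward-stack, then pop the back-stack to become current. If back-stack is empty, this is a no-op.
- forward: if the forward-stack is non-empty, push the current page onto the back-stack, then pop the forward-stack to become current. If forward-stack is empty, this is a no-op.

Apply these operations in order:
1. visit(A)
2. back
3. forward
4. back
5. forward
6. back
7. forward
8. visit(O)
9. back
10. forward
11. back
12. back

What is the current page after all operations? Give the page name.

After 1 (visit(A)): cur=A back=1 fwd=0
After 2 (back): cur=HOME back=0 fwd=1
After 3 (forward): cur=A back=1 fwd=0
After 4 (back): cur=HOME back=0 fwd=1
After 5 (forward): cur=A back=1 fwd=0
After 6 (back): cur=HOME back=0 fwd=1
After 7 (forward): cur=A back=1 fwd=0
After 8 (visit(O)): cur=O back=2 fwd=0
After 9 (back): cur=A back=1 fwd=1
After 10 (forward): cur=O back=2 fwd=0
After 11 (back): cur=A back=1 fwd=1
After 12 (back): cur=HOME back=0 fwd=2

Answer: HOME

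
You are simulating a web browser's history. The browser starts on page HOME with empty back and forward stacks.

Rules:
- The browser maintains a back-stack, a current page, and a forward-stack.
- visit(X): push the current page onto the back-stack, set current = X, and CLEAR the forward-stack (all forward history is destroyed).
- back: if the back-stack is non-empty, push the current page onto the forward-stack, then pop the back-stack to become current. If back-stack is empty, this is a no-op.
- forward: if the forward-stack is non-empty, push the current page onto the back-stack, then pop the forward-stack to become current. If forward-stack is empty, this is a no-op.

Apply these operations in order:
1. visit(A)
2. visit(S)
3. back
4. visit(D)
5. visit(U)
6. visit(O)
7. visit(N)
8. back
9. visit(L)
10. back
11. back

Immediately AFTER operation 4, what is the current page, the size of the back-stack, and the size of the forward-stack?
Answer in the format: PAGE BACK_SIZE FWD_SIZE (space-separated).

After 1 (visit(A)): cur=A back=1 fwd=0
After 2 (visit(S)): cur=S back=2 fwd=0
After 3 (back): cur=A back=1 fwd=1
After 4 (visit(D)): cur=D back=2 fwd=0

D 2 0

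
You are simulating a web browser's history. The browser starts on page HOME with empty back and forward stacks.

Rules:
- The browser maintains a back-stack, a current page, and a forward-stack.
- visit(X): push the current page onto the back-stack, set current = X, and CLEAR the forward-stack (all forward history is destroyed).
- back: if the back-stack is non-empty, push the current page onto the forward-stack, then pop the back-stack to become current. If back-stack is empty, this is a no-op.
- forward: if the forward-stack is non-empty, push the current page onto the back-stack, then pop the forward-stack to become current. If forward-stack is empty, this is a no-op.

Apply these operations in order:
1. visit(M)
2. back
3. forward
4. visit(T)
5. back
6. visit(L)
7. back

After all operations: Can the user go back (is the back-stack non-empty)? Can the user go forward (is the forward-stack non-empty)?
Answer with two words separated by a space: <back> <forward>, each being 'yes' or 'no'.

Answer: yes yes

Derivation:
After 1 (visit(M)): cur=M back=1 fwd=0
After 2 (back): cur=HOME back=0 fwd=1
After 3 (forward): cur=M back=1 fwd=0
After 4 (visit(T)): cur=T back=2 fwd=0
After 5 (back): cur=M back=1 fwd=1
After 6 (visit(L)): cur=L back=2 fwd=0
After 7 (back): cur=M back=1 fwd=1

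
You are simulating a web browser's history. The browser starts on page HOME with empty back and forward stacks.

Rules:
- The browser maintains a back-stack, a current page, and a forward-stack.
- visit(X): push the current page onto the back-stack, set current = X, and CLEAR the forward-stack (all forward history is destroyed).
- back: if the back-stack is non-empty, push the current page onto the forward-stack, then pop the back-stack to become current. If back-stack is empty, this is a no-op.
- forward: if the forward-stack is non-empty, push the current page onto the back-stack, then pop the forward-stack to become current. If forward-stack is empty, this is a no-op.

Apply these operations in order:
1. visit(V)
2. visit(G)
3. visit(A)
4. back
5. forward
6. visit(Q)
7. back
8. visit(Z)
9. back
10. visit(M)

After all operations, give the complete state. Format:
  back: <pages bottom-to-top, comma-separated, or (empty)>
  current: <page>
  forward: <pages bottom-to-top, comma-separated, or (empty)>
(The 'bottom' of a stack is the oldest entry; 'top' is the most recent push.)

After 1 (visit(V)): cur=V back=1 fwd=0
After 2 (visit(G)): cur=G back=2 fwd=0
After 3 (visit(A)): cur=A back=3 fwd=0
After 4 (back): cur=G back=2 fwd=1
After 5 (forward): cur=A back=3 fwd=0
After 6 (visit(Q)): cur=Q back=4 fwd=0
After 7 (back): cur=A back=3 fwd=1
After 8 (visit(Z)): cur=Z back=4 fwd=0
After 9 (back): cur=A back=3 fwd=1
After 10 (visit(M)): cur=M back=4 fwd=0

Answer: back: HOME,V,G,A
current: M
forward: (empty)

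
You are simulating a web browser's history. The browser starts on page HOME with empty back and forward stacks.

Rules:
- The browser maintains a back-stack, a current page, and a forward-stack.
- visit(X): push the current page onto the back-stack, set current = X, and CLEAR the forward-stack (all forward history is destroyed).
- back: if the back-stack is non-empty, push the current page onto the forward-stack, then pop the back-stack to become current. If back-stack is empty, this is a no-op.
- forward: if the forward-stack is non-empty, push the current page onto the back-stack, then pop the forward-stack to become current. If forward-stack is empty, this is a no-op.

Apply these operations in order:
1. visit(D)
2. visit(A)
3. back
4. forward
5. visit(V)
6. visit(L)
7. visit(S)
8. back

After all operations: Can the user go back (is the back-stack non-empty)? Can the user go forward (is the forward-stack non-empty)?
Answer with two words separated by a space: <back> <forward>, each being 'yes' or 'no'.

Answer: yes yes

Derivation:
After 1 (visit(D)): cur=D back=1 fwd=0
After 2 (visit(A)): cur=A back=2 fwd=0
After 3 (back): cur=D back=1 fwd=1
After 4 (forward): cur=A back=2 fwd=0
After 5 (visit(V)): cur=V back=3 fwd=0
After 6 (visit(L)): cur=L back=4 fwd=0
After 7 (visit(S)): cur=S back=5 fwd=0
After 8 (back): cur=L back=4 fwd=1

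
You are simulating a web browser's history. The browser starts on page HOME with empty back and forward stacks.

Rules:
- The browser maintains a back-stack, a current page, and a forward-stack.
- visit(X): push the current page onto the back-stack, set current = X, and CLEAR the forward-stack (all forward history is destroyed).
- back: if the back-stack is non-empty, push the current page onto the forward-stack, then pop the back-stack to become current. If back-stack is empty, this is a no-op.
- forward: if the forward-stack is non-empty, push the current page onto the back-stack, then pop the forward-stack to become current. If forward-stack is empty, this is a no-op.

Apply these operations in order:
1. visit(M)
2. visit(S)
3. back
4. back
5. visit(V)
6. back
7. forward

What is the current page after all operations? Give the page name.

Answer: V

Derivation:
After 1 (visit(M)): cur=M back=1 fwd=0
After 2 (visit(S)): cur=S back=2 fwd=0
After 3 (back): cur=M back=1 fwd=1
After 4 (back): cur=HOME back=0 fwd=2
After 5 (visit(V)): cur=V back=1 fwd=0
After 6 (back): cur=HOME back=0 fwd=1
After 7 (forward): cur=V back=1 fwd=0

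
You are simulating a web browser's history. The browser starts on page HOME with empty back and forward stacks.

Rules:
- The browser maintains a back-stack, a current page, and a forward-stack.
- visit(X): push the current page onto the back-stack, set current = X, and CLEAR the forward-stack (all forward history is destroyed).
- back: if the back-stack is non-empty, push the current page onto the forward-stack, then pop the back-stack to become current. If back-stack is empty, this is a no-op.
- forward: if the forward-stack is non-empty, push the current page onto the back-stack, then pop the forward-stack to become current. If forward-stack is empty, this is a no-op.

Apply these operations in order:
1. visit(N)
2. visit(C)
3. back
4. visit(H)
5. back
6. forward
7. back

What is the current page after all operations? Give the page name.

Answer: N

Derivation:
After 1 (visit(N)): cur=N back=1 fwd=0
After 2 (visit(C)): cur=C back=2 fwd=0
After 3 (back): cur=N back=1 fwd=1
After 4 (visit(H)): cur=H back=2 fwd=0
After 5 (back): cur=N back=1 fwd=1
After 6 (forward): cur=H back=2 fwd=0
After 7 (back): cur=N back=1 fwd=1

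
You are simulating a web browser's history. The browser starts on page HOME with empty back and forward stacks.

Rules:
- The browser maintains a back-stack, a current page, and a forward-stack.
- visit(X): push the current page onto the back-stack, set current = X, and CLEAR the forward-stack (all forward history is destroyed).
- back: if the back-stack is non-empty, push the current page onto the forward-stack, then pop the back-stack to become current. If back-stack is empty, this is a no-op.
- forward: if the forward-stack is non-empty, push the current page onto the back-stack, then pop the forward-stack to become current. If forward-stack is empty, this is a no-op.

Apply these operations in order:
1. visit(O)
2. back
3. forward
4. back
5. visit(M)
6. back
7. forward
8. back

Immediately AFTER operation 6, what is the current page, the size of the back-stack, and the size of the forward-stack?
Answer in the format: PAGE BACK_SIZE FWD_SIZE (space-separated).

After 1 (visit(O)): cur=O back=1 fwd=0
After 2 (back): cur=HOME back=0 fwd=1
After 3 (forward): cur=O back=1 fwd=0
After 4 (back): cur=HOME back=0 fwd=1
After 5 (visit(M)): cur=M back=1 fwd=0
After 6 (back): cur=HOME back=0 fwd=1

HOME 0 1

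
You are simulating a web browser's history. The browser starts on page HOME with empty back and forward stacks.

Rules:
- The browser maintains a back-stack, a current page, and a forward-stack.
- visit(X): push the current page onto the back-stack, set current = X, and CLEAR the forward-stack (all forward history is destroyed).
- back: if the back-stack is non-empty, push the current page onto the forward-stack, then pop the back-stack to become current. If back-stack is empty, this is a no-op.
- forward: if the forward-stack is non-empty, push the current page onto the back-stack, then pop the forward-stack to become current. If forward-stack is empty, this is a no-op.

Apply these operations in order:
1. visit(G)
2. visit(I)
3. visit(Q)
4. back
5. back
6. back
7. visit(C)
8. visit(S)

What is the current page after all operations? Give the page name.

After 1 (visit(G)): cur=G back=1 fwd=0
After 2 (visit(I)): cur=I back=2 fwd=0
After 3 (visit(Q)): cur=Q back=3 fwd=0
After 4 (back): cur=I back=2 fwd=1
After 5 (back): cur=G back=1 fwd=2
After 6 (back): cur=HOME back=0 fwd=3
After 7 (visit(C)): cur=C back=1 fwd=0
After 8 (visit(S)): cur=S back=2 fwd=0

Answer: S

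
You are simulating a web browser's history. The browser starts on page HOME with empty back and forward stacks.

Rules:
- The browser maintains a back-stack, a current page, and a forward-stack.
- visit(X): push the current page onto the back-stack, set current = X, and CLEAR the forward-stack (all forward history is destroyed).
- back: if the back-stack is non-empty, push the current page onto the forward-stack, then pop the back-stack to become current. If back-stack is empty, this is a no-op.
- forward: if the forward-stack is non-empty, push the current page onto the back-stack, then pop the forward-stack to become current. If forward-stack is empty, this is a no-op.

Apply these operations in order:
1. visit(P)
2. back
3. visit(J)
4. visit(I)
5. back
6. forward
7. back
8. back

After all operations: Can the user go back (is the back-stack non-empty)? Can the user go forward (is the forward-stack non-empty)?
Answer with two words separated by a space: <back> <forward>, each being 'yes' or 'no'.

After 1 (visit(P)): cur=P back=1 fwd=0
After 2 (back): cur=HOME back=0 fwd=1
After 3 (visit(J)): cur=J back=1 fwd=0
After 4 (visit(I)): cur=I back=2 fwd=0
After 5 (back): cur=J back=1 fwd=1
After 6 (forward): cur=I back=2 fwd=0
After 7 (back): cur=J back=1 fwd=1
After 8 (back): cur=HOME back=0 fwd=2

Answer: no yes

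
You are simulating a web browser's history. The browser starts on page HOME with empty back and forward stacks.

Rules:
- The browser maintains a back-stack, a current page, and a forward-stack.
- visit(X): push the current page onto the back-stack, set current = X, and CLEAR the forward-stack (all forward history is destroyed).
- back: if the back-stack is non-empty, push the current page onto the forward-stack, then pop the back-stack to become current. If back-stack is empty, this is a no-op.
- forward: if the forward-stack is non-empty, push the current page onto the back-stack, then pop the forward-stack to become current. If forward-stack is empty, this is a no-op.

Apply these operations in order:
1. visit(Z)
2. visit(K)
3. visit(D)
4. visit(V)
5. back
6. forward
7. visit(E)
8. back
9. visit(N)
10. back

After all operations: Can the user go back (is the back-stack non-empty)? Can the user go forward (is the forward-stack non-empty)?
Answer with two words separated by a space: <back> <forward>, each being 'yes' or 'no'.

Answer: yes yes

Derivation:
After 1 (visit(Z)): cur=Z back=1 fwd=0
After 2 (visit(K)): cur=K back=2 fwd=0
After 3 (visit(D)): cur=D back=3 fwd=0
After 4 (visit(V)): cur=V back=4 fwd=0
After 5 (back): cur=D back=3 fwd=1
After 6 (forward): cur=V back=4 fwd=0
After 7 (visit(E)): cur=E back=5 fwd=0
After 8 (back): cur=V back=4 fwd=1
After 9 (visit(N)): cur=N back=5 fwd=0
After 10 (back): cur=V back=4 fwd=1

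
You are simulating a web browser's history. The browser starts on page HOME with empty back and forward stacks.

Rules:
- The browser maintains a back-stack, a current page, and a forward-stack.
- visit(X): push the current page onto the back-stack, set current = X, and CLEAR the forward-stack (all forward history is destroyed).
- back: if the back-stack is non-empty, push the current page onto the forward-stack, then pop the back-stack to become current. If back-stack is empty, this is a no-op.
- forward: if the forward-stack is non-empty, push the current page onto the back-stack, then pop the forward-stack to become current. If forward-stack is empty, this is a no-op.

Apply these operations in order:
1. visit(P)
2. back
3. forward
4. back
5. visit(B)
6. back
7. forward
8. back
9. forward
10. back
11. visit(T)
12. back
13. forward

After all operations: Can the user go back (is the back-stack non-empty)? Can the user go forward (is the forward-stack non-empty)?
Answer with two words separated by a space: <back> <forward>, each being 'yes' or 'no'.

After 1 (visit(P)): cur=P back=1 fwd=0
After 2 (back): cur=HOME back=0 fwd=1
After 3 (forward): cur=P back=1 fwd=0
After 4 (back): cur=HOME back=0 fwd=1
After 5 (visit(B)): cur=B back=1 fwd=0
After 6 (back): cur=HOME back=0 fwd=1
After 7 (forward): cur=B back=1 fwd=0
After 8 (back): cur=HOME back=0 fwd=1
After 9 (forward): cur=B back=1 fwd=0
After 10 (back): cur=HOME back=0 fwd=1
After 11 (visit(T)): cur=T back=1 fwd=0
After 12 (back): cur=HOME back=0 fwd=1
After 13 (forward): cur=T back=1 fwd=0

Answer: yes no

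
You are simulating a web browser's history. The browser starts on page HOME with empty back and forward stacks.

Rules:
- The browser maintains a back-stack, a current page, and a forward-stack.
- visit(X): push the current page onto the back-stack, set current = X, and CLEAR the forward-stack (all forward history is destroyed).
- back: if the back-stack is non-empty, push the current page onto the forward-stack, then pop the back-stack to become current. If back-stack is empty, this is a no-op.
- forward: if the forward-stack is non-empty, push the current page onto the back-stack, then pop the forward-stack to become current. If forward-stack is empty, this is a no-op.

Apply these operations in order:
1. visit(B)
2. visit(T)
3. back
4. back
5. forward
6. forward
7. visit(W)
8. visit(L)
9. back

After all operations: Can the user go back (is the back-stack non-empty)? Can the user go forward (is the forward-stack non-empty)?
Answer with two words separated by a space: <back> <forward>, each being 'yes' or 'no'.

Answer: yes yes

Derivation:
After 1 (visit(B)): cur=B back=1 fwd=0
After 2 (visit(T)): cur=T back=2 fwd=0
After 3 (back): cur=B back=1 fwd=1
After 4 (back): cur=HOME back=0 fwd=2
After 5 (forward): cur=B back=1 fwd=1
After 6 (forward): cur=T back=2 fwd=0
After 7 (visit(W)): cur=W back=3 fwd=0
After 8 (visit(L)): cur=L back=4 fwd=0
After 9 (back): cur=W back=3 fwd=1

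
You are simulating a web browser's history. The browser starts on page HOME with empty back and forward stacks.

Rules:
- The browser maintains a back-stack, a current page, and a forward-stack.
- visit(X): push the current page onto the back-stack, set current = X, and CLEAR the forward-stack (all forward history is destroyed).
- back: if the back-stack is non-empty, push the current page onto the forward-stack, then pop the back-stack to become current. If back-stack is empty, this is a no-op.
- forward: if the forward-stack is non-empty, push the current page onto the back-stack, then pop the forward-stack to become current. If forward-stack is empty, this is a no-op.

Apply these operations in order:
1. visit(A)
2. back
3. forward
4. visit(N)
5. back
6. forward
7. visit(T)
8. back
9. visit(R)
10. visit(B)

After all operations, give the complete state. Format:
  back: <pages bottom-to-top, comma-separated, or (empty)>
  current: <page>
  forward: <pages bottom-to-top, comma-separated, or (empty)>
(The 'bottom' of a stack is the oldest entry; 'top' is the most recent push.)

After 1 (visit(A)): cur=A back=1 fwd=0
After 2 (back): cur=HOME back=0 fwd=1
After 3 (forward): cur=A back=1 fwd=0
After 4 (visit(N)): cur=N back=2 fwd=0
After 5 (back): cur=A back=1 fwd=1
After 6 (forward): cur=N back=2 fwd=0
After 7 (visit(T)): cur=T back=3 fwd=0
After 8 (back): cur=N back=2 fwd=1
After 9 (visit(R)): cur=R back=3 fwd=0
After 10 (visit(B)): cur=B back=4 fwd=0

Answer: back: HOME,A,N,R
current: B
forward: (empty)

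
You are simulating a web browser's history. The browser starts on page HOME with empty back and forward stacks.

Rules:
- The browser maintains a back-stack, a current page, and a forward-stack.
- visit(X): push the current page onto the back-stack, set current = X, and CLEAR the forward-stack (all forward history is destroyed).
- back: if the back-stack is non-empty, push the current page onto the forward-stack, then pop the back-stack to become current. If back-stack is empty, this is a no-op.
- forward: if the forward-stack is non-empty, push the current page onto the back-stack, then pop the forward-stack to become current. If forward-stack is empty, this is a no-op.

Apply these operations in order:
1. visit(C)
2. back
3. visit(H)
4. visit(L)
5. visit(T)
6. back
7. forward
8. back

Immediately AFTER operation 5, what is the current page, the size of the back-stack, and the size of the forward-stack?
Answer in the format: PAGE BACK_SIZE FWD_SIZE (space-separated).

After 1 (visit(C)): cur=C back=1 fwd=0
After 2 (back): cur=HOME back=0 fwd=1
After 3 (visit(H)): cur=H back=1 fwd=0
After 4 (visit(L)): cur=L back=2 fwd=0
After 5 (visit(T)): cur=T back=3 fwd=0

T 3 0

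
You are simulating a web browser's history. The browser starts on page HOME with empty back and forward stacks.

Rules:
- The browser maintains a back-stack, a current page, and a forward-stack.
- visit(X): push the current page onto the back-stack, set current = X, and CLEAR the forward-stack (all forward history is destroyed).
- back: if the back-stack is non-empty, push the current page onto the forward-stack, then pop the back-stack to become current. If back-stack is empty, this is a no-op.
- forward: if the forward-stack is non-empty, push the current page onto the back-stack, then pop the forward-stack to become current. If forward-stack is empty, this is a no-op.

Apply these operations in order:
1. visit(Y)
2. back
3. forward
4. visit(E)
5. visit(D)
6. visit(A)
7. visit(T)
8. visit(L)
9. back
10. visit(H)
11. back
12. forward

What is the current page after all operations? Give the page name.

Answer: H

Derivation:
After 1 (visit(Y)): cur=Y back=1 fwd=0
After 2 (back): cur=HOME back=0 fwd=1
After 3 (forward): cur=Y back=1 fwd=0
After 4 (visit(E)): cur=E back=2 fwd=0
After 5 (visit(D)): cur=D back=3 fwd=0
After 6 (visit(A)): cur=A back=4 fwd=0
After 7 (visit(T)): cur=T back=5 fwd=0
After 8 (visit(L)): cur=L back=6 fwd=0
After 9 (back): cur=T back=5 fwd=1
After 10 (visit(H)): cur=H back=6 fwd=0
After 11 (back): cur=T back=5 fwd=1
After 12 (forward): cur=H back=6 fwd=0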